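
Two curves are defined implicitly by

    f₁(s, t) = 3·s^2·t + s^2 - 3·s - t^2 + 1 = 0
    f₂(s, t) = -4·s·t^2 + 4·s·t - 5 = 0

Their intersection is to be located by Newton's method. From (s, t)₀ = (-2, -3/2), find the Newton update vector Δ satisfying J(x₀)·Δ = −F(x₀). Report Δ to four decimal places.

At (-2, -3/2): F = (-9.2500, 25.0000).
Jacobian J = [[6·s·t + 2·s - 3, 3·s^2 - 2·t], [-4·t^2 + 4·t, -8·s·t + 4·s]].
At the point, J = [[11.0000, 15.0000], [-15.0000, -32.0000]] (det J = -127.0000).
Solving J·Δ = −F gives Δ = (-0.6220, 1.0728).

(-0.6220, 1.0728)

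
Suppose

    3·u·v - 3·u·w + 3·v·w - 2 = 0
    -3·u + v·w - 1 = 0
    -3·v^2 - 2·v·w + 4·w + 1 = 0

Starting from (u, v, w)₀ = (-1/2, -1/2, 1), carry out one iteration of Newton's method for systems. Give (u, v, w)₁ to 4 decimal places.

(-5.3056, -14.0833, 2.6667)

At (-1/2, -1/2, 1): F = (-1.2500, 0.0000, 5.2500).
Jacobian J = [[3·v - 3·w, 3·u + 3·w, -3·u + 3·v], [-3, w, v], [0, -6·v - 2·w, -2·v + 4]].
At the point, J = [[-4.5000, 1.5000, 0.0000], [-3.0000, 1.0000, -0.5000], [0.0000, 1.0000, 5.0000]] (det J = -2.2500).
Solving J·Δ = −F gives Δ = (-4.8056, -13.5833, 1.6667).
Then the next iterate is (u, v, w)₁ = (-5.3056, -14.0833, 2.6667).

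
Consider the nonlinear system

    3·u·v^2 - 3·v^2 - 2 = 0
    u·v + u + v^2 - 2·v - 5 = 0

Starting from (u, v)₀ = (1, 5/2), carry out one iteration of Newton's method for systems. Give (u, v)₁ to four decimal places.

(1.1067, 2.4692)

At (1, 5/2): F = (-2.0000, -0.2500).
Jacobian J = [[3·v^2, 6·u·v - 6·v], [v + 1, u + 2·v - 2]].
At the point, J = [[18.7500, 0.0000], [3.5000, 4.0000]] (det J = 75.0000).
Solving J·Δ = −F gives Δ = (0.1067, -0.0308).
Then the next iterate is (u, v)₁ = (1.1067, 2.4692).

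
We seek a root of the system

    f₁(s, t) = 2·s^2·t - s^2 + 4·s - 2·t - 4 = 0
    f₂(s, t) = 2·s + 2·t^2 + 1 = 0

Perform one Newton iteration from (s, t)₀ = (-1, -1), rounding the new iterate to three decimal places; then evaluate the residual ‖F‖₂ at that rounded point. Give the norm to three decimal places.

At (-1, -1): F = (-9.000, 1.000).
Jacobian J = [[4·s·t - 2·s + 4, 2·s^2 - 2], [2, 4·t]].
At the point, J = [[10.000, 0.000], [2.000, -4.000]] (det J = -40.000).
Solving J·Δ = −F gives Δ = (0.900, 0.700).
Then the next iterate is (s, t)₁ = (-0.100, -0.300).
Re-evaluating at (-0.100, -0.300): F = (-3.816, 0.980), so ‖F‖₂ = 3.940.

3.940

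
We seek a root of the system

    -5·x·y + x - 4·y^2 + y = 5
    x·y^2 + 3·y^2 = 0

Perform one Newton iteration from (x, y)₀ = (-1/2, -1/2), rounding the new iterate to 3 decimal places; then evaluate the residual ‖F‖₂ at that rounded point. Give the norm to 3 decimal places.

3.640

At (-1/2, -1/2): F = (-8.250, 0.625).
Jacobian J = [[-5·y + 1, -5·x - 8·y + 1], [y^2, 2·x·y + 6·y]].
At the point, J = [[3.500, 7.500], [0.250, -2.500]] (det J = -10.625).
Solving J·Δ = −F gives Δ = (1.500, 0.400).
Then the next iterate is (x, y)₁ = (1.000, -0.100).
Re-evaluating at (1.000, -0.100): F = (-3.640, 0.040), so ‖F‖₂ = 3.640.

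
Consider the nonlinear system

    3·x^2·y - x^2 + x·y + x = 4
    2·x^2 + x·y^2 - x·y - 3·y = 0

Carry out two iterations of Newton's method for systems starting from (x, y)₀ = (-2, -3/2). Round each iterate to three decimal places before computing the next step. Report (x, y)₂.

(1.628, -12.712)

At (-2, -3/2): F = (-25.000, 5.000).
Jacobian J = [[6·x·y - 2·x + y + 1, 3·x^2 + x], [4·x + y^2 - y, 2·x·y - x - 3]].
At the point, J = [[21.500, 10.000], [-4.250, 5.000]] (det J = 150.000).
Solving J·Δ = −F gives Δ = (1.167, -0.008).
Then the next iterate is (x, y)₁ = (-0.833, -1.508).
Round to (-0.833, -1.508) and repeat: F = (-7.40988, 2.76132), J = [[8.69498, 1.24867], [0.45006, 0.34533]].
Δ = (2.461, -11.204), so (x, y)₂ = (1.628, -12.712).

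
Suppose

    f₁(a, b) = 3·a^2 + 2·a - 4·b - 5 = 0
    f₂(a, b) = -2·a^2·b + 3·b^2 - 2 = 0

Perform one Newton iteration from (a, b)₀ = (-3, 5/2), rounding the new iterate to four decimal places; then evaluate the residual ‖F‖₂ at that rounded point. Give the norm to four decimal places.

At (-3, 5/2): F = (6.0000, -28.2500).
Jacobian J = [[6·a + 2, -4], [-4·a·b, -2·a^2 + 6·b]].
At the point, J = [[-16.0000, -4.0000], [30.0000, -3.0000]] (det J = 168.0000).
Solving J·Δ = −F gives Δ = (0.7798, -1.6190).
Then the next iterate is (a, b)₁ = (-2.2202, 0.8810).
Re-evaluating at (-2.2202, 0.8810): F = (1.823464, -8.356923), so ‖F‖₂ = 8.5535.

8.5535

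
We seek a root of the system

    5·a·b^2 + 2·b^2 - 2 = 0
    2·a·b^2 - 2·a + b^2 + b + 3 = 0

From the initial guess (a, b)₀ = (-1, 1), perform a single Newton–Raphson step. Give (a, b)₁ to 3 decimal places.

(6.000, 6.000)

At (-1, 1): F = (-5.000, 5.000).
Jacobian J = [[5·b^2, 10·a·b + 4·b], [2·b^2 - 2, 4·a·b + 2·b + 1]].
At the point, J = [[5.000, -6.000], [0.000, -1.000]] (det J = -5.000).
Solving J·Δ = −F gives Δ = (7.000, 5.000).
Then the next iterate is (a, b)₁ = (6.000, 6.000).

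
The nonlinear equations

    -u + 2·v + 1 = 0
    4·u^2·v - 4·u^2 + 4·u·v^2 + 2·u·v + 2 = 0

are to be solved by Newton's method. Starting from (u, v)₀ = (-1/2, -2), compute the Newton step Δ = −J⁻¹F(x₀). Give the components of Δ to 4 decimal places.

At (-1/2, -2): F = (-2.5000, -7.0000).
Jacobian J = [[-1, 2], [8·u·v - 8·u + 4·v^2 + 2·v, 4·u^2 + 8·u·v + 2·u]].
At the point, J = [[-1.0000, 2.0000], [24.0000, 8.0000]] (det J = -56.0000).
Solving J·Δ = −F gives Δ = (-0.1071, 1.1964).

(-0.1071, 1.1964)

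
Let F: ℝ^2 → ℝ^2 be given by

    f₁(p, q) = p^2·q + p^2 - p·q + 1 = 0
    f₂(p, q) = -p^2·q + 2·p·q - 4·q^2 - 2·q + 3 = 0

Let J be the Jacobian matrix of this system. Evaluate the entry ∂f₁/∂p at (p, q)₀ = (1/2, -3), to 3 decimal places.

1.000

∂f₁/∂p = 2·p·q + 2·p - q.
At (1/2, -3) this is 1.000.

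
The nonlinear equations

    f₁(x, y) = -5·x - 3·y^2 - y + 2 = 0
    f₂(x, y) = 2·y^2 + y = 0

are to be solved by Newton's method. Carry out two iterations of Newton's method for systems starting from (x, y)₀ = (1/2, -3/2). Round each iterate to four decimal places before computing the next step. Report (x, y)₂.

(0.3377, -0.6231)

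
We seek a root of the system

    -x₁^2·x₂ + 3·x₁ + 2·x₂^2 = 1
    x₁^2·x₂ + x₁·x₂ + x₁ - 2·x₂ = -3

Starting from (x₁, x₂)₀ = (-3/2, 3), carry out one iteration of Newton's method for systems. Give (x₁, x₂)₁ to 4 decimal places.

(-1.9370, 2.9481)

At (-3/2, 3): F = (5.7500, -2.2500).
Jacobian J = [[-2·x₁·x₂ + 3, -x₁^2 + 4·x₂], [2·x₁·x₂ + x₂ + 1, x₁^2 + x₁ - 2]].
At the point, J = [[12.0000, 9.7500], [-5.0000, -1.2500]] (det J = 33.7500).
Solving J·Δ = −F gives Δ = (-0.4370, -0.0519).
Then the next iterate is (x₁, x₂)₁ = (-1.9370, 2.9481).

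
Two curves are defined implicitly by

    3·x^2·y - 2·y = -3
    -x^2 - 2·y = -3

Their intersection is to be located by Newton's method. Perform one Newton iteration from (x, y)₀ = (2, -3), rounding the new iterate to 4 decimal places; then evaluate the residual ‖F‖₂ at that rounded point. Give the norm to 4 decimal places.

1.1040

At (2, -3): F = (-27.0000, 5.0000).
Jacobian J = [[6·x·y, 3·x^2 - 2], [-2·x, -2]].
At the point, J = [[-36.0000, 10.0000], [-4.0000, -2.0000]] (det J = 112.0000).
Solving J·Δ = −F gives Δ = (-0.0357, 2.5714).
Then the next iterate is (x, y)₁ = (1.9643, -0.4286).
Re-evaluating at (1.9643, -0.4286): F = (-1.104026, -0.001274), so ‖F‖₂ = 1.1040.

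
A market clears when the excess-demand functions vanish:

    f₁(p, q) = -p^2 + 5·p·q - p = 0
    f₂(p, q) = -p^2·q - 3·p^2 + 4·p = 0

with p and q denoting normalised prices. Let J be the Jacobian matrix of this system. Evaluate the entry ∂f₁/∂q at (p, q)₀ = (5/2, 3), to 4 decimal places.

12.5000

∂f₁/∂q = 5·p.
At (5/2, 3) this is 12.5000.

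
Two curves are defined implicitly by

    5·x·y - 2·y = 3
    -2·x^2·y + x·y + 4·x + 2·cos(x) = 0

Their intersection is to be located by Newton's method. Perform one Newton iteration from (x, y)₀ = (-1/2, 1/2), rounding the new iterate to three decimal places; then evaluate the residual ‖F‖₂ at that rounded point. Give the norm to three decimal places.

0.502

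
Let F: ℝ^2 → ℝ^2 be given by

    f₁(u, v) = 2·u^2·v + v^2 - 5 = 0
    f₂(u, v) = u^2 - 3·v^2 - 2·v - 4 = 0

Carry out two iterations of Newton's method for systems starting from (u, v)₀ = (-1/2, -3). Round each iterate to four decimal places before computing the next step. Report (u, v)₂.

(-1.7087, 0.0741)

At (-1/2, -3): F = (2.5000, -24.7500).
Jacobian J = [[4·u·v, 2·u^2 + 2·v], [2·u, -6·v - 2]].
At the point, J = [[6.0000, -5.5000], [-1.0000, 16.0000]] (det J = 90.5000).
Solving J·Δ = −F gives Δ = (1.0622, 1.6133).
Then the next iterate is (u, v)₁ = (0.5622, -1.3867).
Round to (0.5622, -1.3867) and repeat: F = (-3.953648, -6.679342), J = [[-3.118411, -2.141262], [1.1244, 6.3202]].
Δ = (-2.2709, 1.4608), so (u, v)₂ = (-1.7087, 0.0741).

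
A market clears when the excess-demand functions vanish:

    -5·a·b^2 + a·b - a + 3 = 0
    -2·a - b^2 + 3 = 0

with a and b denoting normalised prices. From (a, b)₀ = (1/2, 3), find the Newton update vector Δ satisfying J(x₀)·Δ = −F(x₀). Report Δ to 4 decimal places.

(-0.0415, -1.1528)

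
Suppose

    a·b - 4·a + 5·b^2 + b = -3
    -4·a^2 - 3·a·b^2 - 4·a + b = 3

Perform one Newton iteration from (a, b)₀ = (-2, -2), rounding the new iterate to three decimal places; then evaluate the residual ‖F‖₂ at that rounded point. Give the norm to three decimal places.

37.970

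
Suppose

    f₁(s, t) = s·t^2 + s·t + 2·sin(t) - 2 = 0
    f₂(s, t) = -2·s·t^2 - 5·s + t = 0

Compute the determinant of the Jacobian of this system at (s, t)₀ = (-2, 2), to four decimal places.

-38.8198

J = [[t^2 + t, 2·s·t + s + 2·cos(t)], [-2·t^2 - 5, -4·s·t + 1]].
At the point, J = [[6.0000, -10.832294], [-13.0000, 17.0000]].
det J = -38.8198.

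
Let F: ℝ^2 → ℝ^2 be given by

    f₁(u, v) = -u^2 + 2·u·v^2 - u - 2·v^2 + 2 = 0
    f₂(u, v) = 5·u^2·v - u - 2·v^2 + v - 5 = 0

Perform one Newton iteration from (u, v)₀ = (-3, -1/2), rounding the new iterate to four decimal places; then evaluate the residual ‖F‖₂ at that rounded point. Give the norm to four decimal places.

6.8116

At (-3, -1/2): F = (-6.0000, -25.5000).
Jacobian J = [[-2·u + 2·v^2 - 1, 4·u·v - 4·v], [10·u·v - 1, 5·u^2 - 4·v + 1]].
At the point, J = [[5.5000, 8.0000], [14.0000, 48.0000]] (det J = 152.0000).
Solving J·Δ = −F gives Δ = (0.5526, 0.3701).
Then the next iterate is (u, v)₁ = (-2.4474, -0.1299).
Re-evaluating at (-2.4474, -0.1299): F = (-1.658710, -6.606602), so ‖F‖₂ = 6.8116.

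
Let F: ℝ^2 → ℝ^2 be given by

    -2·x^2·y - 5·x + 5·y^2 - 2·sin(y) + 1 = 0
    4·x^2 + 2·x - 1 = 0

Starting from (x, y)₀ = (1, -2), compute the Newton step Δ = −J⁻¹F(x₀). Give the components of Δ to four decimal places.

At (1, -2): F = (21.818595, 5.0000).
Jacobian J = [[-4·x·y - 5, -2·x^2 + 10·y - 2·cos(y)], [8·x + 2, 0]].
At the point, J = [[3.0000, -21.167706], [10.0000, 0.0000]] (det J = 211.677063).
Solving J·Δ = −F gives Δ = (-0.5000, 0.9599).

(-0.5000, 0.9599)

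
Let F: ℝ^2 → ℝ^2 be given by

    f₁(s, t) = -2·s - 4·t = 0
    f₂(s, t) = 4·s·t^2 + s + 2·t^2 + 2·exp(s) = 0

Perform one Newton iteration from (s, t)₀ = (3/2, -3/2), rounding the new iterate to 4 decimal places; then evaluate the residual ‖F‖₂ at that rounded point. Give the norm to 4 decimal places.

At (3/2, -3/2): F = (3.0000, 28.463378).
Jacobian J = [[-2, -4], [4·t^2 + 2·exp(s) + 1, 8·s·t + 4·t]].
At the point, J = [[-2.0000, -4.0000], [18.963378, -24.0000]] (det J = 123.853513).
Solving J·Δ = −F gives Δ = (-0.3379, 0.9190).
Then the next iterate is (s, t)₁ = (1.1621, -0.5810).
Re-evaluating at (1.1621, -0.5810): F = (-0.0002, 9.799619), so ‖F‖₂ = 9.7996.

9.7996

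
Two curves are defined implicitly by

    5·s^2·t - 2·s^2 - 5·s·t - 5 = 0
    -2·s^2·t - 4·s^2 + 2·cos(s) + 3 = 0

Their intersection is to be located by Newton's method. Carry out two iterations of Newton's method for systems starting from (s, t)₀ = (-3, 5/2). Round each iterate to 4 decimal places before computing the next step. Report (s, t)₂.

At (-3, 5/2): F = (127.0000, -79.979985).
Jacobian J = [[10·s·t - 4·s - 5·t, 5·s^2 - 5·s], [-4·s·t - 8·s - 2·sin(s), -2·s^2]].
At the point, J = [[-75.5000, 60.0000], [54.282240, -18.0000]] (det J = -1897.934401).
Solving J·Δ = −F gives Δ = (1.3240, -0.4507).
Then the next iterate is (s, t)₁ = (-1.6760, 2.0493).
Round to (-1.6760, 2.0493) and repeat: F = (35.337355, -19.958792), J = [[-37.888768, 22.424880], [29.135450, -5.617952]].
Δ = (0.5654, -0.6206), so (s, t)₂ = (-1.1106, 1.4287).

(-1.1106, 1.4287)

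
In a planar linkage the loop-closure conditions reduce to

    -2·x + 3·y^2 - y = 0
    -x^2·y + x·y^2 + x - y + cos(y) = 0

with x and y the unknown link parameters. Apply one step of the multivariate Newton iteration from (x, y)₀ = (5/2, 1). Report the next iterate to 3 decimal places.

At (5/2, 1): F = (-3.000, -1.70970).
Jacobian J = [[-2, 6·y - 1], [-2·x·y + y^2 + 1, -x^2 + 2·x·y - sin(y) - 1]].
At the point, J = [[-2.000, 5.000], [-3.000, -3.09147]] (det J = 21.18294).
Solving J·Δ = −F gives Δ = (-0.841, 0.263).
Then the next iterate is (x, y)₁ = (1.659, 1.263).

(1.659, 1.263)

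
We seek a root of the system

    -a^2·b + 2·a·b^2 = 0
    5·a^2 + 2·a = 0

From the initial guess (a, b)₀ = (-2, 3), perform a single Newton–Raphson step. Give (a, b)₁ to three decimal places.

At (-2, 3): F = (-48.000, 16.000).
Jacobian J = [[-2·a·b + 2·b^2, -a^2 + 4·a·b], [10·a + 2, 0]].
At the point, J = [[30.000, -28.000], [-18.000, 0.000]] (det J = -504.000).
Solving J·Δ = −F gives Δ = (0.889, -0.762).
Then the next iterate is (a, b)₁ = (-1.111, 2.238).

(-1.111, 2.238)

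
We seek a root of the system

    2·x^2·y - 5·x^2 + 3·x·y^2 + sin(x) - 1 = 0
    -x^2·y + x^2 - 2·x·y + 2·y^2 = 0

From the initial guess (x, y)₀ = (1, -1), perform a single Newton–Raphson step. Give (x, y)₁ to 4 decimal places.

At (1, -1): F = (-4.158529, 6.0000).
Jacobian J = [[4·x·y - 10·x + 3·y^2 + cos(x), 2·x^2 + 6·x·y], [-2·x·y + 2·x - 2·y, -x^2 - 2·x + 4·y]].
At the point, J = [[-10.459698, -4.0000], [6.0000, -7.0000]] (det J = 97.217884).
Solving J·Δ = −F gives Δ = (-0.5463, 0.3889).
Then the next iterate is (x, y)₁ = (0.4537, -0.6111).

(0.4537, -0.6111)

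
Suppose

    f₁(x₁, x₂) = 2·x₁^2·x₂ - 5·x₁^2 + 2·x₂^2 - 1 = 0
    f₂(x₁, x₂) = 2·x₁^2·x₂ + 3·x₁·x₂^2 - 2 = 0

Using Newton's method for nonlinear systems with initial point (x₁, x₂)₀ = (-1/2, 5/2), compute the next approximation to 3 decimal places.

(-0.321, 1.405)

At (-1/2, 5/2): F = (11.500, -10.125).
Jacobian J = [[4·x₁·x₂ - 10·x₁, 2·x₁^2 + 4·x₂], [4·x₁·x₂ + 3·x₂^2, 2·x₁^2 + 6·x₁·x₂]].
At the point, J = [[0.000, 10.500], [13.750, -7.000]] (det J = -144.375).
Solving J·Δ = −F gives Δ = (0.179, -1.095).
Then the next iterate is (x₁, x₂)₁ = (-0.321, 1.405).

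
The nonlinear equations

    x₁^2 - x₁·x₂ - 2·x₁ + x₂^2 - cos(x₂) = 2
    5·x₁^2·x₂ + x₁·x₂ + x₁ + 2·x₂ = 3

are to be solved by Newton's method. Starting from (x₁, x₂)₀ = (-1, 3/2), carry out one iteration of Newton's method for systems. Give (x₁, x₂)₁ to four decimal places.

(-1.1048, 0.4483)

At (-1, 3/2): F = (4.679263, 5.0000).
Jacobian J = [[2·x₁ - x₂ - 2, -x₁ + 2·x₂ + sin(x₂)], [10·x₁·x₂ + x₂ + 1, 5·x₁^2 + x₁ + 2]].
At the point, J = [[-5.5000, 4.997495], [-12.5000, 6.0000]] (det J = 29.468687).
Solving J·Δ = −F gives Δ = (-0.1048, -1.0517).
Then the next iterate is (x₁, x₂)₁ = (-1.1048, 0.4483).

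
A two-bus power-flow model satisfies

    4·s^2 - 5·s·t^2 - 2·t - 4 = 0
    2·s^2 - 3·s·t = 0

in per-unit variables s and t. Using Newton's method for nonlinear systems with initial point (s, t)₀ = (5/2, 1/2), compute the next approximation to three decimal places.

(2.518, 1.687)

At (5/2, 1/2): F = (16.875, 8.750).
Jacobian J = [[8·s - 5·t^2, -10·s·t - 2], [4·s - 3·t, -3·s]].
At the point, J = [[18.750, -14.500], [8.500, -7.500]] (det J = -17.375).
Solving J·Δ = −F gives Δ = (0.018, 1.187).
Then the next iterate is (s, t)₁ = (2.518, 1.687).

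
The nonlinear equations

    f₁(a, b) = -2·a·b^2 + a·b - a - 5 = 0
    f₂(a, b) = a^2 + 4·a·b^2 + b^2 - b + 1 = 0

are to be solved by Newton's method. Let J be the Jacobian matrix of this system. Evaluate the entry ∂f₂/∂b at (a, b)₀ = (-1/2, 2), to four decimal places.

-5.0000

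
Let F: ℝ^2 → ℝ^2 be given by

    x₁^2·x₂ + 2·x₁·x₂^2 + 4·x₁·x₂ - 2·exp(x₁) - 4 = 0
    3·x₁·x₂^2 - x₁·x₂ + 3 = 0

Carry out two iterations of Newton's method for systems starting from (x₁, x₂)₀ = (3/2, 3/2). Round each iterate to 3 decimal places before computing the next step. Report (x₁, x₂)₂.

(-5.089, 1.684)

At (3/2, 3/2): F = (6.16162, 10.875).
Jacobian J = [[2·x₁·x₂ + 2·x₂^2 + 4·x₂ - 2·exp(x₁), x₁^2 + 4·x₁·x₂ + 4·x₁], [3·x₂^2 - x₂, 6·x₁·x₂ - x₁]].
At the point, J = [[6.03662, 17.250], [5.250, 12.000]] (det J = -18.12304).
Solving J·Δ = −F gives Δ = (-6.271, 1.837).
Then the next iterate is (x₁, x₂)₁ = (-4.771, 3.337).
Round to (-4.771, 3.337) and repeat: F = (-97.99759, -140.46257), J = [[3.76054, -60.00487], [30.06971, -90.75396]].
Δ = (-0.318, -1.653), so (x₁, x₂)₂ = (-5.089, 1.684).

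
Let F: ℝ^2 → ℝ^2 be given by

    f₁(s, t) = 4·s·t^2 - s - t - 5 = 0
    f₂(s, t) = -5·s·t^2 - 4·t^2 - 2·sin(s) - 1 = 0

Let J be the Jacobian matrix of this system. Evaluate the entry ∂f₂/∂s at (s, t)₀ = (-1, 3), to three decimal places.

-46.081

∂f₂/∂s = -5·t^2 - 2·cos(s).
At (-1, 3) this is -46.081.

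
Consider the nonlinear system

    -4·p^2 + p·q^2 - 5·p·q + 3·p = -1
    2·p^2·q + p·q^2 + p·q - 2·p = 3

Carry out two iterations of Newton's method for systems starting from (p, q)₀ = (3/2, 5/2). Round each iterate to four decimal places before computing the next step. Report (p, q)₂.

At (3/2, 5/2): F = (-12.8750, 18.3750).
Jacobian J = [[-8·p + q^2 - 5·q + 3, 2·p·q - 5·p], [4·p·q + q^2 + q - 2, 2·p^2 + 2·p·q + p]].
At the point, J = [[-15.2500, 0.0000], [21.7500, 13.5000]] (det J = -205.8750).
Solving J·Δ = −F gives Δ = (-0.8443, -0.0009).
Then the next iterate is (p, q)₁ = (0.6557, 2.4991).
Round to (0.6557, 2.4991) and repeat: F = (-2.850794, 3.571373), J = [[-8.495599, -0.001180], [13.299240, 4.792905]].
Δ = (-0.3356, 0.1860), so (p, q)₂ = (0.3201, 2.6851).

(0.3201, 2.6851)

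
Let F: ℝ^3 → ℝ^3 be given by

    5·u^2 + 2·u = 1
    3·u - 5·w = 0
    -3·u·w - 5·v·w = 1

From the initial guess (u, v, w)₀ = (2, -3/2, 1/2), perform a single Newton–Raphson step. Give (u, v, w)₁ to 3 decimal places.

At (2, -3/2, 1/2): F = (23.000, 3.500, -0.250).
Jacobian J = [[10·u + 2, 0, 0], [3, 0, -5], [-3·w, -5·w, -3·u - 5·v]].
At the point, J = [[22.000, 0.000, 0.000], [3.000, 0.000, -5.000], [-1.500, -2.500, 1.500]] (det J = -275.000).
Solving J·Δ = −F gives Δ = (-1.045, 0.571, 0.073).
Then the next iterate is (u, v, w)₁ = (0.955, -0.929, 0.573).

(0.955, -0.929, 0.573)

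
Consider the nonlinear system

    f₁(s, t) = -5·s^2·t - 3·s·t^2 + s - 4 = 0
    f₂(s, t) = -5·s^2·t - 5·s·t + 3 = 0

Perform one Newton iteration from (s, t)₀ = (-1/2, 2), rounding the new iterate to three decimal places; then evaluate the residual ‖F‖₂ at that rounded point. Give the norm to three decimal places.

8593.659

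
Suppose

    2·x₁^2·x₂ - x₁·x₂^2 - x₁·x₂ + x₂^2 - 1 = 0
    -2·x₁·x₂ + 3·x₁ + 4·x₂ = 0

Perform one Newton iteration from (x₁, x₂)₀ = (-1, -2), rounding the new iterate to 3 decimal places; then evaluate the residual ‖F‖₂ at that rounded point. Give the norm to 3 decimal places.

At (-1, -2): F = (1.000, -15.000).
Jacobian J = [[4·x₁·x₂ - x₂^2 - x₂, 2·x₁^2 - 2·x₁·x₂ - x₁ + 2·x₂], [-2·x₂ + 3, -2·x₁ + 4]].
At the point, J = [[6.000, -5.000], [7.000, 6.000]] (det J = 71.000).
Solving J·Δ = −F gives Δ = (0.972, 1.366).
Then the next iterate is (x₁, x₂)₁ = (-0.028, -0.634).
Re-evaluating at (-0.028, -0.634): F = (-0.60554, -2.65550), so ‖F‖₂ = 2.724.

2.724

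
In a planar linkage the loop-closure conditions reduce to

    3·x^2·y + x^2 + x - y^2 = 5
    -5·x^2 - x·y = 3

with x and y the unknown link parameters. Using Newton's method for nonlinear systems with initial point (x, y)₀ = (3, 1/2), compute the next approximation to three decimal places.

(1.354, 0.734)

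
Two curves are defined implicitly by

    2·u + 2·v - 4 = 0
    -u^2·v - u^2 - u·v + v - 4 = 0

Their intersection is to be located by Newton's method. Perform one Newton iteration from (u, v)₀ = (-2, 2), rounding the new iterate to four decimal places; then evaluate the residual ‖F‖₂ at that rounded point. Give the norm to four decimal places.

1.6770

At (-2, 2): F = (-4.0000, -10.0000).
Jacobian J = [[2, 2], [-2·u·v - 2·u - v, -u^2 - u + 1]].
At the point, J = [[2.0000, 2.0000], [10.0000, -1.0000]] (det J = -22.0000).
Solving J·Δ = −F gives Δ = (1.0909, 0.9091).
Then the next iterate is (u, v)₁ = (-0.9091, 2.9091).
Re-evaluating at (-0.9091, 2.9091): F = (0.0000, -1.676963), so ‖F‖₂ = 1.6770.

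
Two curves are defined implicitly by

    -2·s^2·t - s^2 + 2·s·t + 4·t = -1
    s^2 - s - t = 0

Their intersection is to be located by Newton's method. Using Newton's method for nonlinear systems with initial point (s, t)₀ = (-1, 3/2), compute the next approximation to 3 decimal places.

(-1.000, 2.000)

At (-1, 3/2): F = (0.000, 0.500).
Jacobian J = [[-4·s·t - 2·s + 2·t, -2·s^2 + 2·s + 4], [2·s - 1, -1]].
At the point, J = [[11.000, 0.000], [-3.000, -1.000]] (det J = -11.000).
Solving J·Δ = −F gives Δ = (0.000, 0.500).
Then the next iterate is (s, t)₁ = (-1.000, 2.000).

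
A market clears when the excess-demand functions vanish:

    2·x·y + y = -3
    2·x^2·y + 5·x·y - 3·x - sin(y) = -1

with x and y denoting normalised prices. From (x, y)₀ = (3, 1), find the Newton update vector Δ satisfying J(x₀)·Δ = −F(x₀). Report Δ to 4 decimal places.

At (3, 1): F = (10.0000, 24.158529).
Jacobian J = [[2·y, 2·x + 1], [4·x·y + 5·y - 3, 2·x^2 + 5·x - cos(y)]].
At the point, J = [[2.0000, 7.0000], [14.0000, 32.459698]] (det J = -33.080605).
Solving J·Δ = −F gives Δ = (4.7003, -2.7715).

(4.7003, -2.7715)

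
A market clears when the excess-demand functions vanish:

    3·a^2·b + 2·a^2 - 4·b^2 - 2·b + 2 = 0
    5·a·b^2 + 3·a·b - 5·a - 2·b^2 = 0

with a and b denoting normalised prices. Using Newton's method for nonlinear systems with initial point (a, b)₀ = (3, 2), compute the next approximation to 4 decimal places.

(1.9781, 1.4502)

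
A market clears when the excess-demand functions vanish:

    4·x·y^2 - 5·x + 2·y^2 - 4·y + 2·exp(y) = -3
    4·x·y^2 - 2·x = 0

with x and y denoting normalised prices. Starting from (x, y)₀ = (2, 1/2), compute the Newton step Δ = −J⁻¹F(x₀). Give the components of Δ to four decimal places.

At (2, 1/2): F = (-3.202557, -2.0000).
Jacobian J = [[4·y^2 - 5, 8·x·y + 4·y + 2·exp(y) - 4], [4·y^2 - 2, 8·x·y]].
At the point, J = [[-4.0000, 9.297443], [-1.0000, 8.0000]] (det J = -22.702557).
Solving J·Δ = −F gives Δ = (-0.3095, 0.2113).

(-0.3095, 0.2113)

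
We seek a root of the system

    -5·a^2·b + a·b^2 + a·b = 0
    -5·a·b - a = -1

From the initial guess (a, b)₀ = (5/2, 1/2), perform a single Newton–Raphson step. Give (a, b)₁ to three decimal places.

At (5/2, 1/2): F = (-13.750, -7.750).
Jacobian J = [[-10·a·b + b^2 + b, -5·a^2 + 2·a·b + a], [-5·b - 1, -5·a]].
At the point, J = [[-11.750, -26.250], [-3.500, -12.500]] (det J = 55.000).
Solving J·Δ = −F gives Δ = (0.574, -0.781).
Then the next iterate is (a, b)₁ = (3.074, -0.281).

(3.074, -0.281)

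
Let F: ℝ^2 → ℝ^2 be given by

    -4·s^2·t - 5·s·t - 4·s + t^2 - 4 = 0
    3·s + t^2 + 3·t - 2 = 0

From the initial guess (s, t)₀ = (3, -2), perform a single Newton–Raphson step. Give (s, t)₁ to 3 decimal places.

At (3, -2): F = (90.000, 5.000).
Jacobian J = [[-8·s·t - 5·t - 4, -4·s^2 - 5·s + 2·t], [3, 2·t + 3]].
At the point, J = [[54.000, -55.000], [3.000, -1.000]] (det J = 111.000).
Solving J·Δ = −F gives Δ = (-1.667, 0.000).
Then the next iterate is (s, t)₁ = (1.333, -2.000).

(1.333, -2.000)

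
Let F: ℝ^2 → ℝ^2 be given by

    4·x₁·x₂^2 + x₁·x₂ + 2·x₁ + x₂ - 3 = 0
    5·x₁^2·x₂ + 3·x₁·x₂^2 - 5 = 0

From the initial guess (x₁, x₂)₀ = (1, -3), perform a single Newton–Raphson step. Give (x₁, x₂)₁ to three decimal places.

(0.572, -2.363)

At (1, -3): F = (29.000, 7.000).
Jacobian J = [[4·x₂^2 + x₂ + 2, 8·x₁·x₂ + x₁ + 1], [10·x₁·x₂ + 3·x₂^2, 5·x₁^2 + 6·x₁·x₂]].
At the point, J = [[35.000, -22.000], [-3.000, -13.000]] (det J = -521.000).
Solving J·Δ = −F gives Δ = (-0.428, 0.637).
Then the next iterate is (x₁, x₂)₁ = (0.572, -2.363).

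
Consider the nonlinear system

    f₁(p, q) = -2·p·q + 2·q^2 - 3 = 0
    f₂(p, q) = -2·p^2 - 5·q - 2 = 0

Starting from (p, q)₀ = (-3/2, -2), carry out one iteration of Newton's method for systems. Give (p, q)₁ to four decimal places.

(-3.7500, -4.0000)

At (-3/2, -2): F = (-1.0000, 3.5000).
Jacobian J = [[-2·q, -2·p + 4·q], [-4·p, -5]].
At the point, J = [[4.0000, -5.0000], [6.0000, -5.0000]] (det J = 10.0000).
Solving J·Δ = −F gives Δ = (-2.2500, -2.0000).
Then the next iterate is (p, q)₁ = (-3.7500, -4.0000).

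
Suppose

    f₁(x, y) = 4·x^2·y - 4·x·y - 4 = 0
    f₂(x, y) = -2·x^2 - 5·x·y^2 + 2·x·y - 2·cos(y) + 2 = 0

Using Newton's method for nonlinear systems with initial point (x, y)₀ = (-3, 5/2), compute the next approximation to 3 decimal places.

At (-3, 5/2): F = (116.000, 64.35229).
Jacobian J = [[8·x·y - 4·y, 4·x^2 - 4·x], [-4·x - 5·y^2 + 2·y, -10·x·y + 2·x + 2·sin(y)]].
At the point, J = [[-70.000, 48.000], [-14.250, 70.19694]] (det J = -4229.78610).
Solving J·Δ = −F gives Δ = (1.195, -0.674).
Then the next iterate is (x, y)₁ = (-1.805, 1.826).

(-1.805, 1.826)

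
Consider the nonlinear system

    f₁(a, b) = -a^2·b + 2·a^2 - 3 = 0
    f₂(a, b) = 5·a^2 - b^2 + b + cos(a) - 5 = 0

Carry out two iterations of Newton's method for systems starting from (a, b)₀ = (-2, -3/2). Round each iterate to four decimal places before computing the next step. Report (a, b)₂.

(-1.1017, -0.7591)

At (-2, -3/2): F = (11.0000, 10.833853).
Jacobian J = [[-2·a·b + 4·a, -a^2], [10·a - sin(a), -2·b + 1]].
At the point, J = [[-14.0000, -4.0000], [-19.090703, 4.0000]] (det J = -132.362810).
Solving J·Δ = −F gives Δ = (0.6598, 0.4406).
Then the next iterate is (a, b)₁ = (-1.3402, -1.0594).
Round to (-1.3402, -1.0594) and repeat: F = (2.495099, 2.027510), J = [[-8.200416, -1.796136], [-12.428470, 3.1188]].
Δ = (0.2385, 0.3003), so (a, b)₂ = (-1.1017, -0.7591).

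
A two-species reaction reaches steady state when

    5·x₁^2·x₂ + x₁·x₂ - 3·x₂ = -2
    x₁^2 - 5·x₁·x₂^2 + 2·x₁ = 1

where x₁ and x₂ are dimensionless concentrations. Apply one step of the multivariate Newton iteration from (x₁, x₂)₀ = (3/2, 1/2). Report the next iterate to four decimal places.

(0.7262, 0.4298)

At (3/2, 1/2): F = (6.8750, 2.3750).
Jacobian J = [[10·x₁·x₂ + x₂, 5·x₁^2 + x₁ - 3], [2·x₁ - 5·x₂^2 + 2, -10·x₁·x₂]].
At the point, J = [[8.0000, 9.7500], [3.7500, -7.5000]] (det J = -96.5625).
Solving J·Δ = −F gives Δ = (-0.7738, -0.0702).
Then the next iterate is (x₁, x₂)₁ = (0.7262, 0.4298).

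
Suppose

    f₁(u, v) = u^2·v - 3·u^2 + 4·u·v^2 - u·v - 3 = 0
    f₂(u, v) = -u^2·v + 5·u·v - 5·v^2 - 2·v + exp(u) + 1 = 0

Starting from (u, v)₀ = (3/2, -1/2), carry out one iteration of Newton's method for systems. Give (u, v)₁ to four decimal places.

(0.4732, -0.3826)

At (3/2, -1/2): F = (-8.6250, 2.606689).
Jacobian J = [[2·u·v - 6·u + 4·v^2 - v, u^2 + 8·u·v - u], [-2·u·v + 5·v + exp(u), -u^2 + 5·u - 10·v - 2]].
At the point, J = [[-9.0000, -5.2500], [3.481689, 8.2500]] (det J = -55.971132).
Solving J·Δ = −F gives Δ = (-1.0268, 0.1174).
Then the next iterate is (u, v)₁ = (0.4732, -0.3826).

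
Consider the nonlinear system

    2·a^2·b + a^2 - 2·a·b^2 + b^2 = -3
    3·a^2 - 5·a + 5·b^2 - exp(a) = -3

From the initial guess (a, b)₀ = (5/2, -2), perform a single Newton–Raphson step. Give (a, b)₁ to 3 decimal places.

(2.215, -1.116)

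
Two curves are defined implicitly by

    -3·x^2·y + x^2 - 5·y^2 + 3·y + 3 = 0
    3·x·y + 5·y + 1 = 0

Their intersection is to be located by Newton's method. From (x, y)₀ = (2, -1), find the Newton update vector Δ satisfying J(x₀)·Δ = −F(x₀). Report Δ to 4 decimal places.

(-0.7318, 0.7095)

At (2, -1): F = (11.0000, -10.0000).
Jacobian J = [[-6·x·y + 2·x, -3·x^2 - 10·y + 3], [3·y, 3·x + 5]].
At the point, J = [[16.0000, 1.0000], [-3.0000, 11.0000]] (det J = 179.0000).
Solving J·Δ = −F gives Δ = (-0.7318, 0.7095).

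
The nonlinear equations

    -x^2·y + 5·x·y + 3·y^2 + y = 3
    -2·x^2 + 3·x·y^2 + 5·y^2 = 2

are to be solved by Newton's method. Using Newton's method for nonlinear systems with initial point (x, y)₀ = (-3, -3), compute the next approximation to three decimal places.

At (-3, -3): F = (93.000, -56.000).
Jacobian J = [[-2·x·y + 5·y, -x^2 + 5·x + 6·y + 1], [-4·x + 3·y^2, 6·x·y + 10·y]].
At the point, J = [[-33.000, -41.000], [39.000, 24.000]] (det J = 807.000).
Solving J·Δ = −F gives Δ = (0.079, 2.204).
Then the next iterate is (x, y)₁ = (-2.921, -0.796).

(-2.921, -0.796)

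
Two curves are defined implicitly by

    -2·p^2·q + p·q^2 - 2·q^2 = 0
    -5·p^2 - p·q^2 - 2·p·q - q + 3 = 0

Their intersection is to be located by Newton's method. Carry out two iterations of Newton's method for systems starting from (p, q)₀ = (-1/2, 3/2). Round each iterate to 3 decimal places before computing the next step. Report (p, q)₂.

(-1.478, -0.983)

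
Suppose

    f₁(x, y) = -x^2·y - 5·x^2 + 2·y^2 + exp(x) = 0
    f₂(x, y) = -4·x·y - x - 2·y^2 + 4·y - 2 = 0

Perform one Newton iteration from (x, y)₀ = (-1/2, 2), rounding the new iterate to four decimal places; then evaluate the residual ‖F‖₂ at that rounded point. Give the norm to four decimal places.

At (-1/2, 2): F = (6.856531, 2.5000).
Jacobian J = [[-2·x·y - 10·x + exp(x), -x^2 + 4·y], [-4·y - 1, -4·x - 4·y + 4]].
At the point, J = [[7.606531, 7.7500], [-9.0000, -2.0000]] (det J = 54.536939).
Solving J·Δ = −F gives Δ = (0.6067, -1.4802).
Then the next iterate is (x, y)₁ = (0.1067, 0.5198).
Re-evaluating at (0.1067, 0.5198): F = (1.590142, -0.789735), so ‖F‖₂ = 1.7755.

1.7755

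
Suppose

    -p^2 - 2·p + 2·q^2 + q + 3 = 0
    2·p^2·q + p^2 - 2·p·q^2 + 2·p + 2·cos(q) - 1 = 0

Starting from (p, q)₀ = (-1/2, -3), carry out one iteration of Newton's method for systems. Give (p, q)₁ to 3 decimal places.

(-0.987, -1.251)

At (-1/2, -3): F = (18.750, 3.77002).
Jacobian J = [[-2·p - 2, 4·q + 1], [4·p·q + 2·p - 2·q^2 + 2, 2·p^2 - 4·p·q - 2·sin(q)]].
At the point, J = [[-1.000, -11.000], [-11.000, -5.21776]] (det J = -115.78224).
Solving J·Δ = −F gives Δ = (-0.487, 1.749).
Then the next iterate is (p, q)₁ = (-0.987, -1.251).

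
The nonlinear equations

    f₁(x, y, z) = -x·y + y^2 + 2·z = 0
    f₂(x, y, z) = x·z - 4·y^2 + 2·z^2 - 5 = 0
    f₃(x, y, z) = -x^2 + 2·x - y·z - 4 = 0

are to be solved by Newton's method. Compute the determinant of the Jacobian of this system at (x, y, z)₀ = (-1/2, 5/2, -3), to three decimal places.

-364.250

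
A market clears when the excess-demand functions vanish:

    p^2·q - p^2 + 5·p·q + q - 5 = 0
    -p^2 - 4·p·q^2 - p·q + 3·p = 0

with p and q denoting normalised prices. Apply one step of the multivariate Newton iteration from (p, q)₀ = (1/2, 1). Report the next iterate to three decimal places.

(1.517, 0.044)

At (1/2, 1): F = (-1.500, -1.250).
Jacobian J = [[2·p·q - 2·p + 5·q, p^2 + 5·p + 1], [-2·p - 4·q^2 - q + 3, -8·p·q - p]].
At the point, J = [[5.000, 3.750], [-3.000, -4.500]] (det J = -11.250).
Solving J·Δ = −F gives Δ = (1.017, -0.956).
Then the next iterate is (p, q)₁ = (1.517, 0.044).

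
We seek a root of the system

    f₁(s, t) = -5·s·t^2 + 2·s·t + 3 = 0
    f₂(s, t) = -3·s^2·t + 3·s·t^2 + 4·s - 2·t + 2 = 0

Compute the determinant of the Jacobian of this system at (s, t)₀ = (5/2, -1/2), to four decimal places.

-150.8125

J = [[-5·t^2 + 2·t, -10·s·t + 2·s], [-6·s·t + 3·t^2 + 4, -3·s^2 + 6·s·t - 2]].
At the point, J = [[-2.2500, 17.5000], [12.2500, -28.2500]].
det J = -150.8125.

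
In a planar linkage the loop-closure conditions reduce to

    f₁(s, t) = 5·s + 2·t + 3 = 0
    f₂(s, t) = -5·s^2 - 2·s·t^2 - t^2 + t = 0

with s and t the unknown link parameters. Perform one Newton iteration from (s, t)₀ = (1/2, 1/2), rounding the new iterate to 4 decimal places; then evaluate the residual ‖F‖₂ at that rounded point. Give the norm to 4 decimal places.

76.2481

At (1/2, 1/2): F = (6.5000, -1.2500).
Jacobian J = [[5, 2], [-10·s - 2·t^2, -4·s·t - 2·t + 1]].
At the point, J = [[5.0000, 2.0000], [-5.5000, -1.0000]] (det J = 6.0000).
Solving J·Δ = −F gives Δ = (0.6667, -4.9167).
Then the next iterate is (s, t)₁ = (1.1667, -4.4167).
Re-evaluating at (1.1667, -4.4167): F = (0.0001, -76.248075), so ‖F‖₂ = 76.2481.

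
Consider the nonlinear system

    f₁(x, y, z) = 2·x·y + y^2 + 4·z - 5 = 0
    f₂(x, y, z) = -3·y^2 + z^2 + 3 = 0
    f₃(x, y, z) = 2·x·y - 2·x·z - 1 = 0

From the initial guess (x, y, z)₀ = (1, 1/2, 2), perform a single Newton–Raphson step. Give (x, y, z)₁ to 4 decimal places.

(0.7703, 0.8716, 0.7162)

At (1, 1/2, 2): F = (4.2500, 6.2500, -4.0000).
Jacobian J = [[2·y, 2·x + 2·y, 4], [0, -6·y, 2·z], [2·y - 2·z, 2·x, -2·x]].
At the point, J = [[1.0000, 3.0000, 4.0000], [0.0000, -3.0000, 4.0000], [-3.0000, 2.0000, -2.0000]] (det J = -74.0000).
Solving J·Δ = −F gives Δ = (-0.2297, 0.3716, -1.2838).
Then the next iterate is (x, y, z)₁ = (0.7703, 0.8716, 0.7162).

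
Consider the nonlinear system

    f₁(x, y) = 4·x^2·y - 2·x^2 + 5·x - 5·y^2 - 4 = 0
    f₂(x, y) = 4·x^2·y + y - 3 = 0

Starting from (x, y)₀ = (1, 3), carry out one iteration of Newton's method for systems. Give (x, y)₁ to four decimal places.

At (1, 3): F = (-34.0000, 12.0000).
Jacobian J = [[8·x·y - 4·x + 5, 4·x^2 - 10·y], [8·x·y, 4·x^2 + 1]].
At the point, J = [[25.0000, -26.0000], [24.0000, 5.0000]] (det J = 749.0000).
Solving J·Δ = −F gives Δ = (-0.1896, -1.4900).
Then the next iterate is (x, y)₁ = (0.8104, 1.5100).

(0.8104, 1.5100)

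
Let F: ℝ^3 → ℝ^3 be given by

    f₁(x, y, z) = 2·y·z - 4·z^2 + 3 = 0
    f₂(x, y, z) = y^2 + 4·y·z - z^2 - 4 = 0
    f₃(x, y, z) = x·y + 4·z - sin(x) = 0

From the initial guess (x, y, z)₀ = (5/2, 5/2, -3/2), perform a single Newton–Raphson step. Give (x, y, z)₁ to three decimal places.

(-1.866, 6.114, -0.068)

At (5/2, 5/2, -3/2): F = (-13.500, -15.000, -0.34847).
Jacobian J = [[0, 2·z, 2·y - 8·z], [0, 2·y + 4·z, 4·y - 2·z], [y - cos(x), x, 4]].
At the point, J = [[0.000, -3.000, 17.000], [0.000, -1.000, 13.000], [3.30114, 2.500, 4.000]] (det J = -72.62516).
Solving J·Δ = −F gives Δ = (-4.366, 3.614, 1.432).
Then the next iterate is (x, y, z)₁ = (-1.866, 6.114, -0.068).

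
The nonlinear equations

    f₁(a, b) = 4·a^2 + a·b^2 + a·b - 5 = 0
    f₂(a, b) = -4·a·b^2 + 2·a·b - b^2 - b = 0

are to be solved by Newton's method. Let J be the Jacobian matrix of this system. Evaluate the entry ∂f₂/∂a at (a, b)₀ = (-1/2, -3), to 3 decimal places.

∂f₂/∂a = -4·b^2 + 2·b.
At (-1/2, -3) this is -42.000.

-42.000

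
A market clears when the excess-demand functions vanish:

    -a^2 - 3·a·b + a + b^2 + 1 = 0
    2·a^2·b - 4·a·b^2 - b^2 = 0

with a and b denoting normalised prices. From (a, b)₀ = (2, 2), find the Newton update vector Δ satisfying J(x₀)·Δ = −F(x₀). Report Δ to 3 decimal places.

At (2, 2): F = (-9.000, -20.000).
Jacobian J = [[-2·a - 3·b + 1, -3·a + 2·b], [4·a·b - 4·b^2, 2·a^2 - 8·a·b - 2·b]].
At the point, J = [[-9.000, -2.000], [0.000, -28.000]] (det J = 252.000).
Solving J·Δ = −F gives Δ = (-0.841, -0.714).

(-0.841, -0.714)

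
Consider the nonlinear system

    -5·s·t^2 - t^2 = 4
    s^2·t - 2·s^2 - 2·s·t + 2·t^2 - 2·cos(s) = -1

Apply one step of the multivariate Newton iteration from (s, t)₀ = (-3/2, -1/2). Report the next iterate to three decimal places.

(-0.317, -1.093)

At (-3/2, -1/2): F = (-2.375, -5.76647).
Jacobian J = [[-5·t^2, -10·s·t - 2·t], [2·s·t - 4·s - 2·t + 2·sin(s), s^2 - 2·s + 4·t]].
At the point, J = [[-1.250, -6.500], [6.50501, 3.250]] (det J = 38.22007).
Solving J·Δ = −F gives Δ = (1.183, -0.593).
Then the next iterate is (s, t)₁ = (-0.317, -1.093).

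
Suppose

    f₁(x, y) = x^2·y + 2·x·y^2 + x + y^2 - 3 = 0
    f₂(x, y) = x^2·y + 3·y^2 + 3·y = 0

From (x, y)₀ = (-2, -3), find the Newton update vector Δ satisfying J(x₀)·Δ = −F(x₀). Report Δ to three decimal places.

At (-2, -3): F = (-44.000, 6.000).
Jacobian J = [[2·x·y + 2·y^2 + 1, x^2 + 4·x·y + 2·y], [2·x·y, x^2 + 6·y + 3]].
At the point, J = [[31.000, 22.000], [12.000, -11.000]] (det J = -605.000).
Solving J·Δ = −F gives Δ = (0.582, 1.180).

(0.582, 1.180)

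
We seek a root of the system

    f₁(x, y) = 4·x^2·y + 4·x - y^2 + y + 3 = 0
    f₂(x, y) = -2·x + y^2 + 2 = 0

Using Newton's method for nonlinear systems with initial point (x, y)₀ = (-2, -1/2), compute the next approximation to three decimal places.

(2.115, -2.479)

At (-2, -1/2): F = (-13.750, 6.250).
Jacobian J = [[8·x·y + 4, 4·x^2 - 2·y + 1], [-2, 2·y]].
At the point, J = [[12.000, 18.000], [-2.000, -1.000]] (det J = 24.000).
Solving J·Δ = −F gives Δ = (4.115, -1.979).
Then the next iterate is (x, y)₁ = (2.115, -2.479).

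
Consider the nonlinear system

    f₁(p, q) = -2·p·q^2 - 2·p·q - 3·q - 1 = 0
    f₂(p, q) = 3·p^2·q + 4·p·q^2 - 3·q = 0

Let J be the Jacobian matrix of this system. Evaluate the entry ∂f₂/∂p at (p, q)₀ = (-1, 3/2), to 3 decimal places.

∂f₂/∂p = 6·p·q + 4·q^2.
At (-1, 3/2) this is 0.000.

0.000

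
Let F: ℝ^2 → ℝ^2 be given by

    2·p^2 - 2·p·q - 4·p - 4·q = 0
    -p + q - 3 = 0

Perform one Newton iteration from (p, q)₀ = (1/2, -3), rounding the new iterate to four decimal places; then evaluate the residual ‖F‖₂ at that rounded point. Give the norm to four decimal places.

247.0000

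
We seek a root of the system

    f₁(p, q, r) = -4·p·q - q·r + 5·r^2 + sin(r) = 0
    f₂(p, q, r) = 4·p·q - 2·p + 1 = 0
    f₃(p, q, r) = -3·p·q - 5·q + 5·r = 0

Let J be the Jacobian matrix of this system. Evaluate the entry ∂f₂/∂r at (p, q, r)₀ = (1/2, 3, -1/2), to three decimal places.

∂f₂/∂r = 0.
At (1/2, 3, -1/2) this is 0.000.

0.000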